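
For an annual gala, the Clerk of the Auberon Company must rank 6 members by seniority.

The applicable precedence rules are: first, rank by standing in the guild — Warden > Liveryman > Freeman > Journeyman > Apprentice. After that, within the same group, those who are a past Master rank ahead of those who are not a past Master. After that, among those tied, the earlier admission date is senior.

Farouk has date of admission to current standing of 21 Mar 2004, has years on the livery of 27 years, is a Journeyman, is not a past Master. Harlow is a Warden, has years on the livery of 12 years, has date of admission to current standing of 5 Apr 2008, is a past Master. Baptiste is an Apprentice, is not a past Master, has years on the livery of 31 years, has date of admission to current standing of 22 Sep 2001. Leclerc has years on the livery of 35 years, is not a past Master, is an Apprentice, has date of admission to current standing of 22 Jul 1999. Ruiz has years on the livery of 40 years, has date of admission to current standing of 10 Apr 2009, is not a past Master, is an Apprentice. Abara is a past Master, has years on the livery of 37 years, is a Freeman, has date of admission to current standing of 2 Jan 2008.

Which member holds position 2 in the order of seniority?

By standing in the guild: Harlow (Warden); then Abara (Freeman); then Farouk (Journeyman); then Leclerc, Baptiste and Ruiz (Apprentice).
Leclerc, Baptiste and Ruiz are each not a past Master, so the next rule applies.
Among Leclerc, Baptiste and Ruiz, by date of admission to current standing (earlier first): Leclerc (22 Jul 1999) before Baptiste (22 Sep 2001) before Ruiz (10 Apr 2009).
Order: Harlow, Abara, Farouk, Leclerc, Baptiste, Ruiz.

Abara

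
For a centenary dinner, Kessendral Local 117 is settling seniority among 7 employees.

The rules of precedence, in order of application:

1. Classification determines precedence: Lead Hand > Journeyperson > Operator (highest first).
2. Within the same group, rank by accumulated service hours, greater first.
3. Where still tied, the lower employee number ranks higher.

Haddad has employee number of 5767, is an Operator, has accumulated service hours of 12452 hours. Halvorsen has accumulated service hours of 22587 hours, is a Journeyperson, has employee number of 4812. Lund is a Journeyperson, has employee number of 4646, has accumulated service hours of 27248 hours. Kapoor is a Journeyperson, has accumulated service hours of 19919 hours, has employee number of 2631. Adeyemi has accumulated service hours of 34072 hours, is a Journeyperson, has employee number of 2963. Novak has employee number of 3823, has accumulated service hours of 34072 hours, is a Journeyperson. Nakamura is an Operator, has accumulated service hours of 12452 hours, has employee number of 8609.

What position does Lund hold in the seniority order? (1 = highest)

3

By classification: Adeyemi, Novak, Lund, Halvorsen and Kapoor (Journeyperson); then Haddad and Nakamura (Operator).
Among Adeyemi, Novak, Lund, Halvorsen and Kapoor, by accumulated service hours (higher first): Adeyemi and Novak (34072 hours) before Lund (27248 hours) before Halvorsen (22587 hours) before Kapoor (19919 hours).
Among Adeyemi and Novak, by employee number (lower first): Adeyemi (2963) before Novak (3823).
Haddad and Nakamura both have accumulated service hours 12452 hours, so the next rule applies.
Among Haddad and Nakamura, by employee number (lower first): Haddad (5767) before Nakamura (8609).
Order: Adeyemi, Novak, Lund, Halvorsen, Kapoor, Haddad, Nakamura. So position 3.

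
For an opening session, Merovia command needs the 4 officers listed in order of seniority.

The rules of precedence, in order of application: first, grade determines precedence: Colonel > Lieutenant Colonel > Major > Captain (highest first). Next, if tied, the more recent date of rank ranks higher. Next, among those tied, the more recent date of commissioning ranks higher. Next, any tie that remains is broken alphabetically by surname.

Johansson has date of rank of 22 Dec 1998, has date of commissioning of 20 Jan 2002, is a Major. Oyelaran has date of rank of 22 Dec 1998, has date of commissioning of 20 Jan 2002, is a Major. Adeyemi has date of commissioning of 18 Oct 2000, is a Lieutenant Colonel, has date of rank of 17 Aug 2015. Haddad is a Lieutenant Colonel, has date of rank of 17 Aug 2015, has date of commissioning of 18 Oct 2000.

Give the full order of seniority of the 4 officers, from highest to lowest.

By grade: Adeyemi and Haddad (Lieutenant Colonel); then Johansson and Oyelaran (Major).
Adeyemi and Haddad both have date of rank 17 Aug 2015, so the next rule applies.
Adeyemi and Haddad both have date of commissioning 18 Oct 2000, so the next rule applies.
Among Adeyemi and Haddad, alphabetically by surname: Adeyemi before Haddad.
Johansson and Oyelaran both have date of rank 22 Dec 1998, so the next rule applies.
Johansson and Oyelaran both have date of commissioning 20 Jan 2002, so the next rule applies.
Among Johansson and Oyelaran, alphabetically by surname: Johansson before Oyelaran.
Full order: Adeyemi, Haddad, Johansson, Oyelaran.

Adeyemi, Haddad, Johansson, Oyelaran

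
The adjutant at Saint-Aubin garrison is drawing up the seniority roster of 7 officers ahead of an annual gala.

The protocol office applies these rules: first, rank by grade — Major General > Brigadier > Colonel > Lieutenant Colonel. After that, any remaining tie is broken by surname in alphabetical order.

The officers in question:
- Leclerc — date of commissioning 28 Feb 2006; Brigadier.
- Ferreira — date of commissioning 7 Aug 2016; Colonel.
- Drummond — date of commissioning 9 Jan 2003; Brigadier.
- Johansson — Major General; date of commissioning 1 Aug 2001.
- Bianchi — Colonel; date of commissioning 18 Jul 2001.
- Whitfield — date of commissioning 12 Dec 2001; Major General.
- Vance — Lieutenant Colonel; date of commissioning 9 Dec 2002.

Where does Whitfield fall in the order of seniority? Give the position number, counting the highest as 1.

By grade: Johansson and Whitfield (Major General); then Drummond and Leclerc (Brigadier); then Bianchi and Ferreira (Colonel); then Vance (Lieutenant Colonel).
Among Johansson and Whitfield, alphabetically by surname: Johansson before Whitfield.
Among Drummond and Leclerc, alphabetically by surname: Drummond before Leclerc.
Among Bianchi and Ferreira, alphabetically by surname: Bianchi before Ferreira.
Order: Johansson, Whitfield, Drummond, Leclerc, Bianchi, Ferreira, Vance. So position 2.

2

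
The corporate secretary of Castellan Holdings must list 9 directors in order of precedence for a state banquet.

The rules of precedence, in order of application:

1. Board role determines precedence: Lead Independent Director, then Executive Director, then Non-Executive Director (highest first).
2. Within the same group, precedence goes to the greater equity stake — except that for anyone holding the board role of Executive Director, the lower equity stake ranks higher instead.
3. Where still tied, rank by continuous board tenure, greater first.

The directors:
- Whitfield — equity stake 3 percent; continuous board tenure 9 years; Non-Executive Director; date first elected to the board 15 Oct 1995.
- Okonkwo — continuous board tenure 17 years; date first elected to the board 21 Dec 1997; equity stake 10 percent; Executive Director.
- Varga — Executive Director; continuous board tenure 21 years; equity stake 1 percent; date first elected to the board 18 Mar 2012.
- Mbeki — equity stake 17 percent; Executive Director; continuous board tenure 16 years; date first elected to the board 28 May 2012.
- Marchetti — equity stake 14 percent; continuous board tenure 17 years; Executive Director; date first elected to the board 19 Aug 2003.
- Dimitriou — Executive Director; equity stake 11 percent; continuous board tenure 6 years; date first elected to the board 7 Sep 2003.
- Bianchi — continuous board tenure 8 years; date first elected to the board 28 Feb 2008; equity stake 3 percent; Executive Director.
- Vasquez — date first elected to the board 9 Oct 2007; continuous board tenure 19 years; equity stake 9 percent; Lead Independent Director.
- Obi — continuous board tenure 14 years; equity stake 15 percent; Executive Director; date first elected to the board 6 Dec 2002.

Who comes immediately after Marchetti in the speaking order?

Obi

By board role: Vasquez (Lead Independent Director); then Varga, Bianchi, Okonkwo, Dimitriou, Marchetti, Obi and Mbeki (Executive Director); then Whitfield (Non-Executive Director).
Among Varga, Bianchi, Okonkwo, Dimitriou, Marchetti, Obi and Mbeki, by equity stake (lower first) (reversed rule for this group): Varga (1 percent) before Bianchi (3 percent) before Okonkwo (10 percent) before Dimitriou (11 percent) before Marchetti (14 percent) before Obi (15 percent) before Mbeki (17 percent).
Order: Vasquez, Varga, Bianchi, Okonkwo, Dimitriou, Marchetti, Obi, Mbeki, Whitfield.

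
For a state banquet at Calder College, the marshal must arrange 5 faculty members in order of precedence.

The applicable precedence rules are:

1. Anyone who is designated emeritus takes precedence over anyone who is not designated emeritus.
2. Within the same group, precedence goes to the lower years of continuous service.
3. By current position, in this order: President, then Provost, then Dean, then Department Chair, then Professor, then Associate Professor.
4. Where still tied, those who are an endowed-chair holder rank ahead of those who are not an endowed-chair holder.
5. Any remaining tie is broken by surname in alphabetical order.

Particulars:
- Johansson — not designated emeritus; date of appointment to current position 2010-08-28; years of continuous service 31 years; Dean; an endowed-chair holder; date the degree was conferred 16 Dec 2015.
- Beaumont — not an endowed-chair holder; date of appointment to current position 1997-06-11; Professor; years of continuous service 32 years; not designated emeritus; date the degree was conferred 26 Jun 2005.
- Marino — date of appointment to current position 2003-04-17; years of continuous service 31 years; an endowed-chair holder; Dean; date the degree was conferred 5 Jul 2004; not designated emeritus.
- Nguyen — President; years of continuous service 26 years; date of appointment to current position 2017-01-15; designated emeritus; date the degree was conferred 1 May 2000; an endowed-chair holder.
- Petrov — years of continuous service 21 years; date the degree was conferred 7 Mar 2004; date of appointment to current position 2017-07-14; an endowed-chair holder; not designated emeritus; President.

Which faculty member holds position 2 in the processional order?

By the first rule: Nguyen (designated emeritus); then Petrov, Johansson, Marino and Beaumont (each not designated emeritus).
Among Petrov, Johansson, Marino and Beaumont, by years of continuous service (lower first): Petrov (21 years) before Johansson and Marino (31 years) before Beaumont (32 years).
Johansson and Marino are each Dean, so the next rule applies.
Johansson and Marino are each an endowed-chair holder, so the next rule applies.
Among Johansson and Marino, alphabetically by surname: Johansson before Marino.
Order: Nguyen, Petrov, Johansson, Marino, Beaumont.

Petrov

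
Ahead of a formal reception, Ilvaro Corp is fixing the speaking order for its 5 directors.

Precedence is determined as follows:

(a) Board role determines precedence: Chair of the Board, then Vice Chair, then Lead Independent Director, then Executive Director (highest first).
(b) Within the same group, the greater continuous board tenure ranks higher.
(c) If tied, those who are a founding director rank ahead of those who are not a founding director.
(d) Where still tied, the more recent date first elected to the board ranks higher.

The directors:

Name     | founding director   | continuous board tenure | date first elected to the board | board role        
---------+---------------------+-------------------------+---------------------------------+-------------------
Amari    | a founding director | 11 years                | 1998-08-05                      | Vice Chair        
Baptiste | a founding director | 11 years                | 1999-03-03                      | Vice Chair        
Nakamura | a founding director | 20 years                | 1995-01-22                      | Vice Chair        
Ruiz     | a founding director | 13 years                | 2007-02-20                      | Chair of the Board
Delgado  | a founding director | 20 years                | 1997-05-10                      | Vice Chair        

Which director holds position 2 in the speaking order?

By board role: Ruiz (Chair of the Board); then Delgado, Nakamura, Baptiste and Amari (Vice Chair).
Among Delgado, Nakamura, Baptiste and Amari, by continuous board tenure (higher first): Delgado and Nakamura (20 years) before Baptiste and Amari (11 years).
Delgado and Nakamura are each a founding director, so the next rule applies.
Among Delgado and Nakamura, by date first elected to the board (later first): Delgado (1997-05-10) before Nakamura (1995-01-22).
Baptiste and Amari are each a founding director, so the next rule applies.
Among Baptiste and Amari, by date first elected to the board (later first): Baptiste (1999-03-03) before Amari (1998-08-05).
Order: Ruiz, Delgado, Nakamura, Baptiste, Amari.

Delgado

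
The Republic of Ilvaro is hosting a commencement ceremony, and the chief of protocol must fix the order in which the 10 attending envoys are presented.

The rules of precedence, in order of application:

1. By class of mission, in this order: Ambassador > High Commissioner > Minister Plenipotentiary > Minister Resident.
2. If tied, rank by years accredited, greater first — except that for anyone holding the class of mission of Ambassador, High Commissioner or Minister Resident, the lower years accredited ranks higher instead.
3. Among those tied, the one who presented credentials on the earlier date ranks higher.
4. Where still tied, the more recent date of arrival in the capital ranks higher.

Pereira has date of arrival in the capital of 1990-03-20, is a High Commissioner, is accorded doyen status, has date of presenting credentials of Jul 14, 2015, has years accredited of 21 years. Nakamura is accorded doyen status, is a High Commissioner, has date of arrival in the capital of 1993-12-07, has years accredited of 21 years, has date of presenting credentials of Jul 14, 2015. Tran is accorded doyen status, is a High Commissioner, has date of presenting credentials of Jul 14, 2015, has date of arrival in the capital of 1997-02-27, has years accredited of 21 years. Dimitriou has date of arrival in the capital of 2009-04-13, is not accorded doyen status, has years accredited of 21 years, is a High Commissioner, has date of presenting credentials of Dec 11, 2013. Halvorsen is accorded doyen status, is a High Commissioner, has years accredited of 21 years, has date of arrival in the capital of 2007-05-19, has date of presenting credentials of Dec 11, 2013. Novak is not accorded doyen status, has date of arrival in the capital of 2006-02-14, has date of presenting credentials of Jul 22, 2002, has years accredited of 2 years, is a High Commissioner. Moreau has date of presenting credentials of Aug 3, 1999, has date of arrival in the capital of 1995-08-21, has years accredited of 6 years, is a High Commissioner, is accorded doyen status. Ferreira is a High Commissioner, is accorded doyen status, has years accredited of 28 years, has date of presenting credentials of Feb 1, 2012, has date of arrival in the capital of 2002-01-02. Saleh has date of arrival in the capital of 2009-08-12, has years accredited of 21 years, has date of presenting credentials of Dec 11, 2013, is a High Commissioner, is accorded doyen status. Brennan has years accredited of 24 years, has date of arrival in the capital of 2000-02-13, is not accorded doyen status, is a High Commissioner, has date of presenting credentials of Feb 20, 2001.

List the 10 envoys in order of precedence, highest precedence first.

Novak, Moreau, Saleh, Dimitriou, Halvorsen, Tran, Nakamura, Pereira, Brennan, Ferreira

By class of mission: Novak, Moreau, Saleh, Dimitriou, Halvorsen, Tran, Nakamura, Pereira, Brennan and Ferreira (High Commissioner).
Among Novak, Moreau, Saleh, Dimitriou, Halvorsen, Tran, Nakamura, Pereira, Brennan and Ferreira, by years accredited (lower first) (reversed rule for this group): Novak (2 years) before Moreau (6 years) before Saleh, Dimitriou, Halvorsen, Tran, Nakamura and Pereira (21 years) before Brennan (24 years) before Ferreira (28 years).
Among Saleh, Dimitriou, Halvorsen, Tran, Nakamura and Pereira, by date of presenting credentials (earlier first): Saleh, Dimitriou and Halvorsen (Dec 11, 2013) before Tran, Nakamura and Pereira (Jul 14, 2015).
Among Saleh, Dimitriou and Halvorsen, by date of arrival in the capital (later first): Saleh (2009-08-12) before Dimitriou (2009-04-13) before Halvorsen (2007-05-19).
Among Tran, Nakamura and Pereira, by date of arrival in the capital (later first): Tran (1997-02-27) before Nakamura (1993-12-07) before Pereira (1990-03-20).
Full order: Novak, Moreau, Saleh, Dimitriou, Halvorsen, Tran, Nakamura, Pereira, Brennan, Ferreira.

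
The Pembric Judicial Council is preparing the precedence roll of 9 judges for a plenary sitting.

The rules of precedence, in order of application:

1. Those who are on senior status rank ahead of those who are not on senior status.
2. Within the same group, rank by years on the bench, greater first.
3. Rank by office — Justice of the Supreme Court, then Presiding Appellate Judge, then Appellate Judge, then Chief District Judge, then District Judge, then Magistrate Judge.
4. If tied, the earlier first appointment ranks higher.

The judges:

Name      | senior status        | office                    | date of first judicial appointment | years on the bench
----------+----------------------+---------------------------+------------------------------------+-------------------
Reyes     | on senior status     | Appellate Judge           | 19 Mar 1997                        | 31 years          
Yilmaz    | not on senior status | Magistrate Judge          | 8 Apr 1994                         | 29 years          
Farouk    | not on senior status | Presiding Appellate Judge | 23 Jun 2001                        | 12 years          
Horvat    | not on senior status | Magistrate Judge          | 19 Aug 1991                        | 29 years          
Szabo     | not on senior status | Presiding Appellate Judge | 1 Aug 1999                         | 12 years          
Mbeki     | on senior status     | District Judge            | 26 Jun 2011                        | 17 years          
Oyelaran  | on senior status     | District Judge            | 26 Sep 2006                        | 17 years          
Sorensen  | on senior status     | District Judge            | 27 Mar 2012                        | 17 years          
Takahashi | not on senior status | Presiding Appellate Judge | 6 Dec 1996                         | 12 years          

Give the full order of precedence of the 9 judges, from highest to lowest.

Reyes, Oyelaran, Mbeki, Sorensen, Horvat, Yilmaz, Takahashi, Szabo, Farouk

By the first rule: Reyes, Oyelaran, Mbeki and Sorensen (each on senior status); then Horvat, Yilmaz, Takahashi, Szabo and Farouk (each not on senior status).
Among Reyes, Oyelaran, Mbeki and Sorensen, by years on the bench (higher first): Reyes (31 years) before Oyelaran, Mbeki and Sorensen (17 years).
Oyelaran, Mbeki and Sorensen are each District Judge, so the next rule applies.
Among Oyelaran, Mbeki and Sorensen, by date of first judicial appointment (earlier first): Oyelaran (26 Sep 2006) before Mbeki (26 Jun 2011) before Sorensen (27 Mar 2012).
Among Horvat, Yilmaz, Takahashi, Szabo and Farouk, by years on the bench (higher first): Horvat and Yilmaz (29 years) before Takahashi, Szabo and Farouk (12 years).
Horvat and Yilmaz are each Magistrate Judge, so the next rule applies.
Among Horvat and Yilmaz, by date of first judicial appointment (earlier first): Horvat (19 Aug 1991) before Yilmaz (8 Apr 1994).
Takahashi, Szabo and Farouk are each Presiding Appellate Judge, so the next rule applies.
Among Takahashi, Szabo and Farouk, by date of first judicial appointment (earlier first): Takahashi (6 Dec 1996) before Szabo (1 Aug 1999) before Farouk (23 Jun 2001).
Full order: Reyes, Oyelaran, Mbeki, Sorensen, Horvat, Yilmaz, Takahashi, Szabo, Farouk.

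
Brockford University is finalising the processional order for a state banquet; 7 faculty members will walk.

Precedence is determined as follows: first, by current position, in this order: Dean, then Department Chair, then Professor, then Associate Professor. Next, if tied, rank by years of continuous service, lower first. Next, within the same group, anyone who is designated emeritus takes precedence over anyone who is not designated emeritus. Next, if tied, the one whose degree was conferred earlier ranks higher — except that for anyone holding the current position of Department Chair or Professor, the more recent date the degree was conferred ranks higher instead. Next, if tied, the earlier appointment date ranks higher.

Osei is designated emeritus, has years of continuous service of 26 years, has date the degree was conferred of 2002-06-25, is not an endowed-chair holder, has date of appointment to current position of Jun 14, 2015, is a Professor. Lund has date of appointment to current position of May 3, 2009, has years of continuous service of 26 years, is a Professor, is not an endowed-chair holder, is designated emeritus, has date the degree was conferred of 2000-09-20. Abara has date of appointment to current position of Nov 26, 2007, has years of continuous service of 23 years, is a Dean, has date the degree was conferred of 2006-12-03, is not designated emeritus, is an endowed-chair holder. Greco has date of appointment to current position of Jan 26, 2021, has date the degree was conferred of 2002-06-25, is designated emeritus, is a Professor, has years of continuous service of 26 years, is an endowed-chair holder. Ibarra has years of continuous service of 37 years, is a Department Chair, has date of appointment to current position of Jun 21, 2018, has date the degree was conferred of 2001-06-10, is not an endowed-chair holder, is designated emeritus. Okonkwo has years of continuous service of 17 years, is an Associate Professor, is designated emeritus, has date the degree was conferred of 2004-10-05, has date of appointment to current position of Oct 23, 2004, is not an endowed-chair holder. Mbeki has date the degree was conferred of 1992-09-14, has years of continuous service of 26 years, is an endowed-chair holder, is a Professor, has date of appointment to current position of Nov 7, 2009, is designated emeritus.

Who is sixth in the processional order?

By current position: Abara (Dean); then Ibarra (Department Chair); then Osei, Greco, Lund and Mbeki (Professor); then Okonkwo (Associate Professor).
Osei, Greco, Lund and Mbeki all have years of continuous service 26 years, so the next rule applies.
Osei, Greco, Lund and Mbeki are each designated emeritus, so the next rule applies.
Among Osei, Greco, Lund and Mbeki, by date the degree was conferred (later first) (reversed rule for this group): Osei and Greco (2002-06-25) before Lund (2000-09-20) before Mbeki (1992-09-14).
Among Osei and Greco, by date of appointment to current position (earlier first): Osei (Jun 14, 2015) before Greco (Jan 26, 2021).
Order: Abara, Ibarra, Osei, Greco, Lund, Mbeki, Okonkwo.

Mbeki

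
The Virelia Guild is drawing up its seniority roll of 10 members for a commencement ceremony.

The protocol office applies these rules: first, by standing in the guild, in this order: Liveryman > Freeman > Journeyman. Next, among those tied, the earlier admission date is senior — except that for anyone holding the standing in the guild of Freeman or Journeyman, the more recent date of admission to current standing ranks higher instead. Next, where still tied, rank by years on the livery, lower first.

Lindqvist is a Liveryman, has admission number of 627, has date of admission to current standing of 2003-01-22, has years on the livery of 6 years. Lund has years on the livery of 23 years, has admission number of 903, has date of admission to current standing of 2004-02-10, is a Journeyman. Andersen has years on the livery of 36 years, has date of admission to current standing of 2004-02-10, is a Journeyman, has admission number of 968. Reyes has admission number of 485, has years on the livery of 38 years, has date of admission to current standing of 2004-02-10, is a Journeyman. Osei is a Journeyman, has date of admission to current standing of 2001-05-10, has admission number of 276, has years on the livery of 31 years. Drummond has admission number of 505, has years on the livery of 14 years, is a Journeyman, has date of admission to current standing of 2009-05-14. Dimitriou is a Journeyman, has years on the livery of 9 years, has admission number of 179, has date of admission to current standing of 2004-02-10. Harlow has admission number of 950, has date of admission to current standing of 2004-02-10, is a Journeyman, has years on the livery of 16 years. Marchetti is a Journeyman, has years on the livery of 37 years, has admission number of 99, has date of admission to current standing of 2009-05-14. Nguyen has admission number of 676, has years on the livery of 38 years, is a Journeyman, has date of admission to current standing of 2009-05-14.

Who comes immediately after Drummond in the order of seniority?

By standing in the guild: Lindqvist (Liveryman); then Drummond, Marchetti, Nguyen, Dimitriou, Harlow, Lund, Andersen, Reyes and Osei (Journeyman).
Among Drummond, Marchetti, Nguyen, Dimitriou, Harlow, Lund, Andersen, Reyes and Osei, by date of admission to current standing (later first) (reversed rule for this group): Drummond, Marchetti and Nguyen (2009-05-14) before Dimitriou, Harlow, Lund, Andersen and Reyes (2004-02-10) before Osei (2001-05-10).
Among Drummond, Marchetti and Nguyen, by years on the livery (lower first): Drummond (14 years) before Marchetti (37 years) before Nguyen (38 years).
Among Dimitriou, Harlow, Lund, Andersen and Reyes, by years on the livery (lower first): Dimitriou (9 years) before Harlow (16 years) before Lund (23 years) before Andersen (36 years) before Reyes (38 years).
Order: Lindqvist, Drummond, Marchetti, Nguyen, Dimitriou, Harlow, Lund, Andersen, Reyes, Osei.

Marchetti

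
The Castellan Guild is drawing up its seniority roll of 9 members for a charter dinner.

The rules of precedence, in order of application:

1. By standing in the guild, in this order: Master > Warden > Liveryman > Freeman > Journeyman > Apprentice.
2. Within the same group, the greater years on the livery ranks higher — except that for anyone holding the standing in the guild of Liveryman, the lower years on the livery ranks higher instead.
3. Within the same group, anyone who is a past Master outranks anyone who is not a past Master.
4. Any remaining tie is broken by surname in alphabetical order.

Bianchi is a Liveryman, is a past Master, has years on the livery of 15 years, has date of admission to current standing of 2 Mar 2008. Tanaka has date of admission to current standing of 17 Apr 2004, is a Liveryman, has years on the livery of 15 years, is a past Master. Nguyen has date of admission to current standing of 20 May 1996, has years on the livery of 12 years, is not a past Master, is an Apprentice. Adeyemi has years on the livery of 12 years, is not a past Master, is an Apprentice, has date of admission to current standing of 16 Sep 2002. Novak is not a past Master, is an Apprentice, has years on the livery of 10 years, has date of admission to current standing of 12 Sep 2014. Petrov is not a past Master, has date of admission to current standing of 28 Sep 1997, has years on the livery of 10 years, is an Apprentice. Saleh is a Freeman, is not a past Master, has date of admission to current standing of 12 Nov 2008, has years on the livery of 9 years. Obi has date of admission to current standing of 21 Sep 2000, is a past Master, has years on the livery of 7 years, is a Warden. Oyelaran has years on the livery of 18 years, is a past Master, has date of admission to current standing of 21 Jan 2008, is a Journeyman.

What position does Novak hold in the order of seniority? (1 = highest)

8

By standing in the guild: Obi (Warden); then Bianchi and Tanaka (Liveryman); then Saleh (Freeman); then Oyelaran (Journeyman); then Adeyemi, Nguyen, Novak and Petrov (Apprentice).
Bianchi and Tanaka both have years on the livery 15 years, so the next rule applies.
Bianchi and Tanaka are each a past Master, so the next rule applies.
Among Bianchi and Tanaka, alphabetically by surname: Bianchi before Tanaka.
Among Adeyemi, Nguyen, Novak and Petrov, by years on the livery (higher first): Adeyemi and Nguyen (12 years) before Novak and Petrov (10 years).
Adeyemi and Nguyen are each not a past Master, so the next rule applies.
Among Adeyemi and Nguyen, alphabetically by surname: Adeyemi before Nguyen.
Novak and Petrov are each not a past Master, so the next rule applies.
Among Novak and Petrov, alphabetically by surname: Novak before Petrov.
Order: Obi, Bianchi, Tanaka, Saleh, Oyelaran, Adeyemi, Nguyen, Novak, Petrov. So position 8.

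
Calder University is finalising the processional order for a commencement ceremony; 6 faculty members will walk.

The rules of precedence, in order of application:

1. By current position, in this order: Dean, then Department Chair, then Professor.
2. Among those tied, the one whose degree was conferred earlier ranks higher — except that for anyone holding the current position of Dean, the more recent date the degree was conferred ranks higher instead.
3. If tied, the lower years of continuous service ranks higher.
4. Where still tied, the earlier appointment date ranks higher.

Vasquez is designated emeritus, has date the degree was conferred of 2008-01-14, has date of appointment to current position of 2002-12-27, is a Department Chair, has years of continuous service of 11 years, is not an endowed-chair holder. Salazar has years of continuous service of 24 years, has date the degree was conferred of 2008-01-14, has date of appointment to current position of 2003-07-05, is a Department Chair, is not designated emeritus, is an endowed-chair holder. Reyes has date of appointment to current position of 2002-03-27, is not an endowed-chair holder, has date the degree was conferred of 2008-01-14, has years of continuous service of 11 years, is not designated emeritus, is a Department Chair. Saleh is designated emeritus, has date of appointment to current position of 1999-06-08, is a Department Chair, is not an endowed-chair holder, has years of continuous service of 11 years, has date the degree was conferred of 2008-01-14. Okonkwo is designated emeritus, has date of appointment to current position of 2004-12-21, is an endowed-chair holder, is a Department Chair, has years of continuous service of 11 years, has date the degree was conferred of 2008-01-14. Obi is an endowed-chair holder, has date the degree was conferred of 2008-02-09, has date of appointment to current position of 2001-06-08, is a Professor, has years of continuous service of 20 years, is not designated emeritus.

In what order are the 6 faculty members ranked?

Saleh, Reyes, Vasquez, Okonkwo, Salazar, Obi

By current position: Saleh, Reyes, Vasquez, Okonkwo and Salazar (Department Chair); then Obi (Professor).
Saleh, Reyes, Vasquez, Okonkwo and Salazar all have date the degree was conferred 2008-01-14, so the next rule applies.
Among Saleh, Reyes, Vasquez, Okonkwo and Salazar, by years of continuous service (lower first): Saleh, Reyes, Vasquez and Okonkwo (11 years) before Salazar (24 years).
Among Saleh, Reyes, Vasquez and Okonkwo, by date of appointment to current position (earlier first): Saleh (1999-06-08) before Reyes (2002-03-27) before Vasquez (2002-12-27) before Okonkwo (2004-12-21).
Full order: Saleh, Reyes, Vasquez, Okonkwo, Salazar, Obi.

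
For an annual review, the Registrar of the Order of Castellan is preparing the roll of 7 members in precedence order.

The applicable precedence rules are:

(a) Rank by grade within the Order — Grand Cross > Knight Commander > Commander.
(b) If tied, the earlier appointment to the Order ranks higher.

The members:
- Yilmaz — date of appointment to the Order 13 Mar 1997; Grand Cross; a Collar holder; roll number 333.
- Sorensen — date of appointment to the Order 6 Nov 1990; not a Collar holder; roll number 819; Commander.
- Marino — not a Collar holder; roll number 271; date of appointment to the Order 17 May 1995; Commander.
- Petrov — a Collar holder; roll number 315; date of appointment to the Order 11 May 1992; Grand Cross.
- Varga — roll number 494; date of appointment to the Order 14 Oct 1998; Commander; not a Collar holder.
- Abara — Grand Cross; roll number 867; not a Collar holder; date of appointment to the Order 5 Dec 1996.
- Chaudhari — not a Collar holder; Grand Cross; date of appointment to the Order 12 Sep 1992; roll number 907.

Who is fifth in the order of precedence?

Sorensen

By grade within the Order: Petrov, Chaudhari, Abara and Yilmaz (Grand Cross); then Sorensen, Marino and Varga (Commander).
Among Petrov, Chaudhari, Abara and Yilmaz, by date of appointment to the Order (earlier first): Petrov (11 May 1992) before Chaudhari (12 Sep 1992) before Abara (5 Dec 1996) before Yilmaz (13 Mar 1997).
Among Sorensen, Marino and Varga, by date of appointment to the Order (earlier first): Sorensen (6 Nov 1990) before Marino (17 May 1995) before Varga (14 Oct 1998).
Order: Petrov, Chaudhari, Abara, Yilmaz, Sorensen, Marino, Varga.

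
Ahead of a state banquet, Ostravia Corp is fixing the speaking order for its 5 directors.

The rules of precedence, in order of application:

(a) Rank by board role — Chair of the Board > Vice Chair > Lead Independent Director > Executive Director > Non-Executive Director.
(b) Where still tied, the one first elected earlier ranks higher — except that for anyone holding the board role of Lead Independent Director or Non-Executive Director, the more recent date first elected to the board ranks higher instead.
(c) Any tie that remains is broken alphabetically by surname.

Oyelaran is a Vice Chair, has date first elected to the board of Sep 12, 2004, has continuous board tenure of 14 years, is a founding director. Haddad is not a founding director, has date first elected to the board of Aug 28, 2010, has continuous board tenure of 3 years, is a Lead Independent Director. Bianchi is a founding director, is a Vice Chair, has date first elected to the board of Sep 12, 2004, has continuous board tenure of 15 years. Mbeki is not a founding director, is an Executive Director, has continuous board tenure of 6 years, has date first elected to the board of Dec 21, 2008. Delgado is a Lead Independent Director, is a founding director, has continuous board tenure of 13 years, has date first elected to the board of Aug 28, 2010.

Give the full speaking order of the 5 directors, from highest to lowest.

By board role: Bianchi and Oyelaran (Vice Chair); then Delgado and Haddad (Lead Independent Director); then Mbeki (Executive Director).
Bianchi and Oyelaran both have date first elected to the board Sep 12, 2004, so the next rule applies.
Among Bianchi and Oyelaran, alphabetically by surname: Bianchi before Oyelaran.
Delgado and Haddad both have date first elected to the board Aug 28, 2010, so the next rule applies.
Among Delgado and Haddad, alphabetically by surname: Delgado before Haddad.
Full order: Bianchi, Oyelaran, Delgado, Haddad, Mbeki.

Bianchi, Oyelaran, Delgado, Haddad, Mbeki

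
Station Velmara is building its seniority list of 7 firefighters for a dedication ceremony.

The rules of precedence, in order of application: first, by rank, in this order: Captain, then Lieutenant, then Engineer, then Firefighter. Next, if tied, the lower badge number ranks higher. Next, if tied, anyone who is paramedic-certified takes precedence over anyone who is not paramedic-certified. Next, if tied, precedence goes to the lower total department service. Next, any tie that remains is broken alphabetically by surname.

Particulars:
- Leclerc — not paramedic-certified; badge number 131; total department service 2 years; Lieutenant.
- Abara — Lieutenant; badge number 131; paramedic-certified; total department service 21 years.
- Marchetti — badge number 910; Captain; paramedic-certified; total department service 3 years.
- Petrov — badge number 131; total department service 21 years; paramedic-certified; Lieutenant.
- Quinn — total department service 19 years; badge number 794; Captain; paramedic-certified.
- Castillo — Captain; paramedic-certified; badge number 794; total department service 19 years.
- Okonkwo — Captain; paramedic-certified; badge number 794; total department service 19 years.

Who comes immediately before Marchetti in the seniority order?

Quinn

By rank: Castillo, Okonkwo, Quinn and Marchetti (Captain); then Abara, Petrov and Leclerc (Lieutenant).
Among Castillo, Okonkwo, Quinn and Marchetti, by badge number (lower first): Castillo, Okonkwo and Quinn (794) before Marchetti (910).
Castillo, Okonkwo and Quinn are each paramedic-certified, so the next rule applies.
Castillo, Okonkwo and Quinn all have total department service 19 years, so the next rule applies.
Among Castillo, Okonkwo and Quinn, alphabetically by surname: Castillo before Okonkwo before Quinn.
Abara, Petrov and Leclerc all have badge number 131, so the next rule applies.
Among Abara, Petrov and Leclerc, paramedic-certified before not paramedic-certified: Abara and Petrov (paramedic-certified) before Leclerc (not paramedic-certified).
Abara and Petrov both have total department service 21 years, so the next rule applies.
Among Abara and Petrov, alphabetically by surname: Abara before Petrov.
Order: Castillo, Okonkwo, Quinn, Marchetti, Abara, Petrov, Leclerc.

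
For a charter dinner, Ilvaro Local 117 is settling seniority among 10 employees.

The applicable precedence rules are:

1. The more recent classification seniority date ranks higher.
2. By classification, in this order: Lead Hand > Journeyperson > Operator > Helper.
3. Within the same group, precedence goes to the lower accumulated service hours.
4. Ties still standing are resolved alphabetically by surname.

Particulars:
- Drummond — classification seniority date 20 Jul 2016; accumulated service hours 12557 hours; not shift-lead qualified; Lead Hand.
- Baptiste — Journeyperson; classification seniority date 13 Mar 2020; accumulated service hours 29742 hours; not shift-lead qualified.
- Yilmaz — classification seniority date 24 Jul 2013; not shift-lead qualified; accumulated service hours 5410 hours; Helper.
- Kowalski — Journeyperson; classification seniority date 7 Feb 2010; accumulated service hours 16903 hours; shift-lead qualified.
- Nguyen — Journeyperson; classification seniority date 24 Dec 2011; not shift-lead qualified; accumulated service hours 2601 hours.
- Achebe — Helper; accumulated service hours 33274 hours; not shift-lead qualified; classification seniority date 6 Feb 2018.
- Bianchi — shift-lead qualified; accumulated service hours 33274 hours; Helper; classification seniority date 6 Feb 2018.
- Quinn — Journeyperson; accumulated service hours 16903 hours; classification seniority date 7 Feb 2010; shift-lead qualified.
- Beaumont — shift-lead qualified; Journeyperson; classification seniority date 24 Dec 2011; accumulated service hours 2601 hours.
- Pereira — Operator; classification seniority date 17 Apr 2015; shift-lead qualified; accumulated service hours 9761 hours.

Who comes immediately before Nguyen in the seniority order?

By classification seniority date (later first): Baptiste (13 Mar 2020); then Achebe and Bianchi (both 6 Feb 2018); then Drummond (20 Jul 2016); then Pereira (17 Apr 2015); then Yilmaz (24 Jul 2013); then Beaumont and Nguyen (both 24 Dec 2011); then Kowalski and Quinn (both 7 Feb 2010).
Achebe and Bianchi are each Helper, so the next rule applies.
Achebe and Bianchi both have accumulated service hours 33274 hours, so the next rule applies.
Among Achebe and Bianchi, alphabetically by surname: Achebe before Bianchi.
Beaumont and Nguyen are each Journeyperson, so the next rule applies.
Beaumont and Nguyen both have accumulated service hours 2601 hours, so the next rule applies.
Among Beaumont and Nguyen, alphabetically by surname: Beaumont before Nguyen.
Kowalski and Quinn are each Journeyperson, so the next rule applies.
Kowalski and Quinn both have accumulated service hours 16903 hours, so the next rule applies.
Among Kowalski and Quinn, alphabetically by surname: Kowalski before Quinn.
Order: Baptiste, Achebe, Bianchi, Drummond, Pereira, Yilmaz, Beaumont, Nguyen, Kowalski, Quinn.

Beaumont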